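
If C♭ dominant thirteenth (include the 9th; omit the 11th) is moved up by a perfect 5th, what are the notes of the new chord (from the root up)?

Cb up a perfect 5th → Gb. New chord: Gb dominant thirteenth.
Gb — root
Bb — major 3rd
Db — perfect 5th
Fb — minor 7th
Ab — major 9th
Eb — major 13th

Gb  Bb  Db  Fb  Ab  Eb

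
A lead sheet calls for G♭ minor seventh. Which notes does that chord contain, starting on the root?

Gb Bbb Db Fb

G♭ minor seventh: minor seventh on Gb.
Root: Gb
Minor 3rd (3rd): Bbb
Perfect 5th (5th): Db
Minor 7th (7th): Fb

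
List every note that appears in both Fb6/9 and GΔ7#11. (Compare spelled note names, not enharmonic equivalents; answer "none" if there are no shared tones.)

none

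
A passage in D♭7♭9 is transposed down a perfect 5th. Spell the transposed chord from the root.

G♭ B♭ D♭ F♭ A𝄫

D♭ down a perfect 5th → G♭. New chord: G♭ dominant seventh flat nine.
Root: G♭
Major 3rd (3rd): B♭
Perfect 5th (5th): D♭
Minor 7th (7th): F♭
Minor 9th (9th): A𝄫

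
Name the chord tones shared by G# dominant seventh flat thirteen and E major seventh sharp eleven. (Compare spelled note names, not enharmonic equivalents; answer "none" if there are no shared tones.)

G-sharp  D-sharp  E

G# dominant seventh flat thirteen = G-sharp, B-sharp, D-sharp, F-sharp, E.
E major seventh sharp eleven = E, G-sharp, B, D-sharp, A-sharp.
Shared: G-sharp, D-sharp, E.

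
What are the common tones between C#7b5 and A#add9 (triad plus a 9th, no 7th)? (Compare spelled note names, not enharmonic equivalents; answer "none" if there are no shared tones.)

E♯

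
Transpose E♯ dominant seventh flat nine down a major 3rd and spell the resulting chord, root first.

A major 3rd down from E# is C#, so the new chord is C# dominant seventh flat nine.
C# — root
E# — major 3rd
G# — perfect 5th
B — minor 7th
D — minor 9th

C#  E#  G#  B  D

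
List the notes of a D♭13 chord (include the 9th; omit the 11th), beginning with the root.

D♭13 is a dominant thirteenth built on Db.
root → Db
3rd (major 3rd) → F
5th (perfect 5th) → Ab
7th (minor 7th) → Cb
9th (major 9th) → Eb
13th (major 13th) → Bb

Db F Ab Cb Eb Bb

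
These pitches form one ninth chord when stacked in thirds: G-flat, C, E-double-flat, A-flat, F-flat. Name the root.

Arranged so that each adjacent pair is a third by letter name: F-flat – A-flat – C – E-double-flat – G-flat.
The bottom of that stack, F-flat, is the root (this is F-flat dominant ninth sharp five).

F-flat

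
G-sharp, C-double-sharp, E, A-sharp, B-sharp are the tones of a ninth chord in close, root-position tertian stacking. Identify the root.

Stacking in thirds gives A-sharp – C-double-sharp – E – G-sharp – B-sharp, so A-sharp is the root — A-sharp dominant ninth flat five.

A-sharp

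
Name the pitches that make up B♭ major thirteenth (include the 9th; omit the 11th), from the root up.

B♭ major thirteenth: major thirteenth on B-flat.
- root: B-flat
- major 3rd: D
- perfect 5th: F
- major 7th: A
- major 9th: C
- major 13th: G

B-flat D F A C G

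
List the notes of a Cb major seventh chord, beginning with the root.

C-flat  E-flat  G-flat  B-flat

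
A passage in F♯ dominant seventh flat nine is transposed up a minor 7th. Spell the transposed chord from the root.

E – G# – B – D – F

A minor 7th up from F# is E, so the new chord is E dominant seventh flat nine.
Root: E
Major 3rd (3rd): G#
Perfect 5th (5th): B
Minor 7th (7th): D
Minor 9th (9th): F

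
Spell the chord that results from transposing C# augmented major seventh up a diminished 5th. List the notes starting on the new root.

Transposed root: C-sharp → G (diminished 5th up). So we spell G augmented major seventh:
root → G
3rd (major 3rd) → B
5th (augmented 5th) → D-sharp
7th (major 7th) → F-sharp

G – B – D-sharp – F-sharp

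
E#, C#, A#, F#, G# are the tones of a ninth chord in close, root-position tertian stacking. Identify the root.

F#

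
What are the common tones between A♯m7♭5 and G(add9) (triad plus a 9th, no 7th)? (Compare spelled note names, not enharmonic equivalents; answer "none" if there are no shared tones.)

none

A♯m7♭5 = A#, C#, E, G#.
G(add9) = G, B, D, A.
Shared: none.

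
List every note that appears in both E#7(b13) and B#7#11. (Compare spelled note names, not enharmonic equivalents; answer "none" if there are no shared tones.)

B#

E#7(b13) = E#, G##, B#, D#, C#.
B#7#11 = B#, D##, F##, A#, E##.
Shared: B#.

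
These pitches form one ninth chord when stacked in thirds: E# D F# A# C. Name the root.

Arranged so that each adjacent pair is a third by letter name: D – F# – A# – C – E#.
The bottom of that stack, D, is the root (this is D dominant seventh sharp nine sharp five).

D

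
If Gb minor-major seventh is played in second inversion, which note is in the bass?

Db

Gb minor-major seventh in root position is Gb–Bbb–Db–F.
Second inversion places the fifth in the bass, which is Db.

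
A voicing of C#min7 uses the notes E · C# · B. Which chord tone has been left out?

C#min7 = C#, E, G#, B. The voicing lacks the 5th (perfect 5th), G#.

G#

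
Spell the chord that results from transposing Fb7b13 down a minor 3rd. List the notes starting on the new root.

Db, F, Ab, Cb, Bbb

Fb down a minor 3rd → Db. New chord: Db dominant seventh flat thirteen.
- root: Db
- major 3rd: F
- perfect 5th: Ab
- minor 7th: Cb
- minor 13th: Bbb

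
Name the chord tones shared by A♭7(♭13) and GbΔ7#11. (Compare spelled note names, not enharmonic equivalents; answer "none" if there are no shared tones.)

A♭7(♭13): Ab C Eb Gb Fb
GbΔ7#11: Gb Bb Db F C
Common to both → C, Gb.

C Gb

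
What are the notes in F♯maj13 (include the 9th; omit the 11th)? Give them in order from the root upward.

F♯maj13 is a major thirteenth built on F#.
Root: F#
Major 3rd (3rd): A#
Perfect 5th (5th): C#
Major 7th (7th): E#
Major 9th (9th): G#
Major 13th (13th): D#

F#, A#, C#, E#, G#, D#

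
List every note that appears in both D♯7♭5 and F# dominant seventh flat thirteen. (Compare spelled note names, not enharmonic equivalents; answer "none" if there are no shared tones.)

D♯7♭5: D♯ F𝄪 A C♯
F# dominant seventh flat thirteen: F♯ A♯ C♯ E D
Common to both → C♯.

C♯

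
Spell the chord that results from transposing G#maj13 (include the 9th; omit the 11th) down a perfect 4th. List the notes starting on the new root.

D# – F## – A# – C## – E# – B#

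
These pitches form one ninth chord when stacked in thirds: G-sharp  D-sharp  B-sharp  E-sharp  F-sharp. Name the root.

E-sharp

Stacking in thirds gives E-sharp – G-sharp – B-sharp – D-sharp – F-sharp, so E-sharp is the root — E-sharp minor seventh flat nine.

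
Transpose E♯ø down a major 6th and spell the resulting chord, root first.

G♯ B D F♯

E♯ down a major 6th → G♯. New chord: G♯ half-diminished seventh.
root → G♯
3rd (minor 3rd) → B
5th (diminished 5th) → D
7th (minor 7th) → F♯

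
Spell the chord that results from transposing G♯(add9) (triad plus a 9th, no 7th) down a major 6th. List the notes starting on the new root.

Transposed root: G# → B (major 6th down). So we spell B added-ninth:
Root: B
Major 3rd (3rd): D#
Perfect 5th (5th): F#
Major 9th (9th): C#

B, D#, F#, C#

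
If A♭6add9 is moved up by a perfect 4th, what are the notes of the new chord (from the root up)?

D♭, F, A♭, B♭, E♭

Transposed root: A♭ → D♭ (perfect 4th up). So we spell D♭ six-nine:
root → D♭
3rd (major 3rd) → F
5th (perfect 5th) → A♭
6th (major 6th) → B♭
9th (major 9th) → E♭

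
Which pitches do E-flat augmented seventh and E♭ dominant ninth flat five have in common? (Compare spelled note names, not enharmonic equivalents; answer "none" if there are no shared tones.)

Eb, G, Db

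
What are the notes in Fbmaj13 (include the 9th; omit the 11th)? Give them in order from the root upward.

Fb Ab Cb Eb Gb Db

Fbmaj13: major thirteenth on Fb.
Fb — root
Ab — major 3rd
Cb — perfect 5th
Eb — major 7th
Gb — major 9th
Db — major 13th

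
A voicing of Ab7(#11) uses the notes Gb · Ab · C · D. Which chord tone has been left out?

The full Ab7(#11) chord is Ab, C, Eb, Gb, D.
Comparing with the voicing, the perfect 5th (5th) — Eb — is absent.

Eb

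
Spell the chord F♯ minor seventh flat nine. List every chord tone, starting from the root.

F# A C# E G

F♯ minor seventh flat nine is a minor seventh flat nine built on F#.
F# — root
A — minor 3rd
C# — perfect 5th
E — minor 7th
G — minor 9th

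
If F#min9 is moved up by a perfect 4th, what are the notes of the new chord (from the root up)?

F# up a perfect 4th → B. New chord: B minor ninth.
Root: B
Minor 3rd (3rd): D
Perfect 5th (5th): F#
Minor 7th (7th): A
Major 9th (9th): C#

B D F# A C#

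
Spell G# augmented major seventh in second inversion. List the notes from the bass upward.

D-double-sharp – F-double-sharp – G-sharp – B-sharp

In root position, G# augmented major seventh is G-sharp–B-sharp–D-double-sharp–F-double-sharp.
Second inversion puts the fifth (D-double-sharp) in the bass.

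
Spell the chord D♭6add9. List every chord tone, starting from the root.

D♭, F, A♭, B♭, E♭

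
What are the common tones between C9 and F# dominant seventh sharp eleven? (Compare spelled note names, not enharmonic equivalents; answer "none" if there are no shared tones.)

E

C9: C E G Bb D
F# dominant seventh sharp eleven: F# A# C# E B#
Common to both → E.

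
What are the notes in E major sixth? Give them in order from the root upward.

E – G# – B – C#

Root E, quality major sixth:
root → E
3rd (major 3rd) → G#
5th (perfect 5th) → B
6th (major 6th) → C#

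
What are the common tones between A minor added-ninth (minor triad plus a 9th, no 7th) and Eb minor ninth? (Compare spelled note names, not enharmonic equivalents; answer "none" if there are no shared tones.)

A minor added-ninth = A, C, E, B.
Eb minor ninth = E-flat, G-flat, B-flat, D-flat, F.
Shared: none.

none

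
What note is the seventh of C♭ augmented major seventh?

Bb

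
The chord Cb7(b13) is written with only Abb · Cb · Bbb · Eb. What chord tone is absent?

Cb7(b13) = Cb, Eb, Gb, Bbb, Abb. The voicing lacks the 5th (perfect 5th), Gb.

Gb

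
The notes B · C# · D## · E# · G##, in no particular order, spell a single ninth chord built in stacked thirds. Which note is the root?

C#

Stacking in thirds gives C# – E# – G## – B – D##, so C# is the root — C# dominant seventh sharp nine sharp five.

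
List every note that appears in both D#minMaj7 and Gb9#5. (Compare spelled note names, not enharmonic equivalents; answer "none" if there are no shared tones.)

D#minMaj7 = D#, F#, A#, C##.
Gb9#5 = Gb, Bb, D, Fb, Ab.
Shared: none.

none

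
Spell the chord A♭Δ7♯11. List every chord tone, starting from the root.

Root A♭, quality major seventh sharp eleven:
root → A♭
3rd (major 3rd) → C
5th (perfect 5th) → E♭
7th (major 7th) → G
11th (augmented 11th) → D

A♭ – C – E♭ – G – D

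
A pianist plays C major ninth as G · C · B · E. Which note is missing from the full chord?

D

C major ninth = C, E, G, B, D. The voicing lacks the 9th (major 9th), D.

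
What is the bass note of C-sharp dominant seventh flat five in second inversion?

G

C-sharp dominant seventh flat five in root position is C-sharp–E-sharp–G–B.
Second inversion places the fifth in the bass, which is G.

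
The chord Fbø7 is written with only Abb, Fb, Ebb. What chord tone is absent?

Cbb

Fbø7 = Fb, Abb, Cbb, Ebb. The voicing lacks the 5th (diminished 5th), Cbb.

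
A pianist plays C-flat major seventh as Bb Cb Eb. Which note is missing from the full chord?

Gb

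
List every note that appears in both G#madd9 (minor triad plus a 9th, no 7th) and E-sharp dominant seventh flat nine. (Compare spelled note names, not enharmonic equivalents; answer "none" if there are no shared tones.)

D♯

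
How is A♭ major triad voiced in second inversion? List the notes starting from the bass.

Eb – Ab – C

In root position, A♭ major triad is Ab–C–Eb.
Second inversion puts the fifth (Eb) in the bass.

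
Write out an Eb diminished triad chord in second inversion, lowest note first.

Bbb  Eb  Gb

Eb diminished triad = Eb–Gb–Bbb; second inversion → fifth (Bbb) lowest.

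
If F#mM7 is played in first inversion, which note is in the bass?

F#mM7 = F#–A–C#–E#. First inversion → third in the bass = A.

A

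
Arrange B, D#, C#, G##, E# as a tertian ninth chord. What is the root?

Arranged so that each adjacent pair is a third by letter name: C# – E# – G## – B – D#.
The bottom of that stack, C#, is the root (this is C# dominant ninth sharp five).

C#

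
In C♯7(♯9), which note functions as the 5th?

G#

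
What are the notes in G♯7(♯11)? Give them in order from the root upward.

G# – B# – D# – F# – C##

Root G#, quality dominant seventh sharp eleven:
- root: G#
- major 3rd: B#
- perfect 5th: D#
- minor 7th: F#
- augmented 11th: C##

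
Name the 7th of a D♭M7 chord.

Root of D♭M7 = D♭. The 7th is a major 7th: D♭ up a major 7th → C.

C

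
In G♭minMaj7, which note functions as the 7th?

F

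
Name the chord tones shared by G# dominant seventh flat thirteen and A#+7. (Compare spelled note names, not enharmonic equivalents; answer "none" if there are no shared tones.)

G# dominant seventh flat thirteen: G♯ B♯ D♯ F♯ E
A#+7: A♯ C𝄪 E𝄪 G♯
Common to both → G♯.

G♯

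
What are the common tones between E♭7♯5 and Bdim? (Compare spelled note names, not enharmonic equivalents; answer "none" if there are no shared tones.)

B

E♭7♯5 = Eb, G, B, Db.
Bdim = B, D, F.
Shared: B.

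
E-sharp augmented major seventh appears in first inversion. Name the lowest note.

G-double-sharp

E-sharp augmented major seventh in root position is E-sharp–G-double-sharp–B-double-sharp–D-double-sharp.
First inversion places the third in the bass, which is G-double-sharp.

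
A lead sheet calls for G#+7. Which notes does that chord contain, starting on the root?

G#, B#, D##, F#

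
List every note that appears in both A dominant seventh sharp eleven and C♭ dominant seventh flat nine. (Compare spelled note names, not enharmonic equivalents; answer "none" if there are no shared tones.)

A dominant seventh sharp eleven = A, C-sharp, E, G, D-sharp.
C♭ dominant seventh flat nine = C-flat, E-flat, G-flat, B-double-flat, D-double-flat.
Shared: none.

none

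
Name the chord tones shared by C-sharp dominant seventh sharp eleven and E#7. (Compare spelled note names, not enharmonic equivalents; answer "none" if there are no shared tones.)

E#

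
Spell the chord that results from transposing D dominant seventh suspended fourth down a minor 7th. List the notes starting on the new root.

E  A  B  D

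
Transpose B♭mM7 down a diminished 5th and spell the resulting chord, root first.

Bb down a diminished 5th → E. New chord: E minor-major seventh.
root → E
3rd (minor 3rd) → G
5th (perfect 5th) → B
7th (major 7th) → D#

E  G  B  D#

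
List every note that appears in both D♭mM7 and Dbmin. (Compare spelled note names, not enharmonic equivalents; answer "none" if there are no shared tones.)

Db, Fb, Ab

D♭mM7: Db Fb Ab C
Dbmin: Db Fb Ab
Common to both → Db, Fb, Ab.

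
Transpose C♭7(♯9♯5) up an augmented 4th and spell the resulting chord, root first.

F – A – C# – Eb – G#

Cb up an augmented 4th → F. New chord: F dominant seventh sharp nine sharp five.
Root: F
Major 3rd (3rd): A
Augmented 5th (5th): C#
Minor 7th (7th): Eb
Augmented 9th (9th): G#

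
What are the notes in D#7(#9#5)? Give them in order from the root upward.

D#7(#9#5) is a dominant seventh sharp nine sharp five built on D♯.
root → D♯
3rd (major 3rd) → F𝄪
5th (augmented 5th) → A𝄪
7th (minor 7th) → C♯
9th (augmented 9th) → E𝄪

D♯ – F𝄪 – A𝄪 – C♯ – E𝄪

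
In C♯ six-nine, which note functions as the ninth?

D-sharp

Root of C♯ six-nine = C-sharp. The 9th is a major 9th: C-sharp up a major 9th → D-sharp.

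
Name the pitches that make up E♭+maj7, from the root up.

Root Eb, quality augmented major seventh:
root → Eb
3rd (major 3rd) → G
5th (augmented 5th) → B
7th (major 7th) → D

Eb, G, B, D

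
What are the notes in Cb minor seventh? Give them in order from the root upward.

Cb minor seventh is a minor seventh built on Cb.
Root: Cb
Minor 3rd (3rd): Ebb
Perfect 5th (5th): Gb
Minor 7th (7th): Bbb

Cb  Ebb  Gb  Bbb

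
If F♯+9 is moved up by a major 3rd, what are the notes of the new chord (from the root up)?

A# – C## – E## – G# – B#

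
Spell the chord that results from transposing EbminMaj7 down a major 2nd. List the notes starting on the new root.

Db Fb Ab C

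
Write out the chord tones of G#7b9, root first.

G♯ – B♯ – D♯ – F♯ – A

G#7b9: dominant seventh flat nine on G♯.
Root: G♯
Major 3rd (3rd): B♯
Perfect 5th (5th): D♯
Minor 7th (7th): F♯
Minor 9th (9th): A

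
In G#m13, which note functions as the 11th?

G#m13 is built on G#; its 11th is a perfect 11th above the root.
A fourth above G uses the letter C, and the perfect 11th above G# is C#.

C#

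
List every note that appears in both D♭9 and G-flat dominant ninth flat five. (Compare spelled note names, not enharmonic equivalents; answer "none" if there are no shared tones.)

D♭9: Db F Ab Cb Eb
G-flat dominant ninth flat five: Gb Bb Dbb Fb Ab
Common to both → Ab.

Ab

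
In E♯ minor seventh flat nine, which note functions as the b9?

F-sharp

E♯ minor seventh flat nine is built on E-sharp; its 9th is a minor 9th above the root.
A second above E uses the letter F, and the minor 9th above E-sharp is F-sharp.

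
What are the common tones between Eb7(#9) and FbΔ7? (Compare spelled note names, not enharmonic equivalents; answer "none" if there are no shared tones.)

Eb7(#9): Eb G Bb Db F#
FbΔ7: Fb Ab Cb Eb
Common to both → Eb.

Eb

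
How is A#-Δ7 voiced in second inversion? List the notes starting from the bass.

E#, G##, A#, C#

A#-Δ7 = A#–C#–E#–G##; second inversion → fifth (E#) lowest.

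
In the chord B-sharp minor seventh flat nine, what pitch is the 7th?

B-sharp minor seventh flat nine is built on B-sharp; its 7th is a minor 7th above the root.
A seventh above B uses the letter A, and the minor 7th above B-sharp is A-sharp.

A-sharp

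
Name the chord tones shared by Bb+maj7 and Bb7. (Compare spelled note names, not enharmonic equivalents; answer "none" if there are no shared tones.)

Bb, D

Bb+maj7 = Bb, D, F#, A.
Bb7 = Bb, D, F, Ab.
Shared: Bb, D.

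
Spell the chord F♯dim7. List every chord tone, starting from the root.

F♯  A  C  E♭

Root F♯, quality diminished seventh:
- root: F♯
- minor 3rd: A
- diminished 5th: C
- diminished 7th: E♭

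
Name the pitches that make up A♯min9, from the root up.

A♯min9: minor ninth on A♯.
A♯ — root
C♯ — minor 3rd
E♯ — perfect 5th
G♯ — minor 7th
B♯ — major 9th

A♯ C♯ E♯ G♯ B♯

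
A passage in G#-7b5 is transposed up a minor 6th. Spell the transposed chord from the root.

E  G  Bb  D

G# up a minor 6th → E. New chord: E half-diminished seventh.
Root: E
Minor 3rd (3rd): G
Diminished 5th (5th): Bb
Minor 7th (7th): D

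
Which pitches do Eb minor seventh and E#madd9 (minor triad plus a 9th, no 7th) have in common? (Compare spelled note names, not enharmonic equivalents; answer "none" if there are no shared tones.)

none

Eb minor seventh: Eb Gb Bb Db
E#madd9: E# G# B# F##
Common to both → none.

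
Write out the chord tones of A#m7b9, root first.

A♯, C♯, E♯, G♯, B

A#m7b9: minor seventh flat nine on A♯.
root → A♯
3rd (minor 3rd) → C♯
5th (perfect 5th) → E♯
7th (minor 7th) → G♯
9th (minor 9th) → B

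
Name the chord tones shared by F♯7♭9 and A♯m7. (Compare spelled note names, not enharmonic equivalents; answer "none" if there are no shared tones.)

F♯7♭9: F# A# C# E G
A♯m7: A# C# E# G#
Common to both → A#, C#.

A# – C#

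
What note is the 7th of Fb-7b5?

Root of Fb-7b5 = Fb. The 7th is a minor 7th: Fb up a minor 7th → Ebb.

Ebb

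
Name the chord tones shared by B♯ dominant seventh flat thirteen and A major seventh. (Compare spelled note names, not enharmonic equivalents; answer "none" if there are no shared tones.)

B♯ dominant seventh flat thirteen = B-sharp, D-double-sharp, F-double-sharp, A-sharp, G-sharp.
A major seventh = A, C-sharp, E, G-sharp.
Shared: G-sharp.

G-sharp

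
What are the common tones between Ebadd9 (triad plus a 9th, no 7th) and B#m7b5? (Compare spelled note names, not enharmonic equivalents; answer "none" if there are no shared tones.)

none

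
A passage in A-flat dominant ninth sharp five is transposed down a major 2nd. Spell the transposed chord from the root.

G♭ B♭ D F♭ A♭

A major 2nd down from A♭ is G♭, so the new chord is G♭ dominant ninth sharp five.
Root: G♭
Major 3rd (3rd): B♭
Augmented 5th (5th): D
Minor 7th (7th): F♭
Major 9th (9th): A♭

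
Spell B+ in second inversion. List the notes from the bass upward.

F##, B, D#

In root position, B+ is B–D#–F##.
Second inversion puts the fifth (F##) in the bass.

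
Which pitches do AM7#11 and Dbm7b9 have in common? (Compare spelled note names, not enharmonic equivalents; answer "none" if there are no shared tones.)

AM7#11 = A, C#, E, G#, D#.
Dbm7b9 = Db, Fb, Ab, Cb, Ebb.
Shared: none.

none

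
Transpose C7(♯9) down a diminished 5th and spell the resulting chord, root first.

F# – A# – C# – E – G##

A diminished 5th down from C is F#, so the new chord is F# dominant seventh sharp nine.
F# — root
A# — major 3rd
C# — perfect 5th
E — minor 7th
G## — augmented 9th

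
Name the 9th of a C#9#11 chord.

C#9#11 is built on C#; its 9th is a major 9th above the root.
A second above C uses the letter D, and the major 9th above C# is D#.

D#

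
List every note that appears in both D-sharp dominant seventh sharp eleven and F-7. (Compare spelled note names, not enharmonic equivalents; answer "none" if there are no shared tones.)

D-sharp dominant seventh sharp eleven = D♯, F𝄪, A♯, C♯, G𝄪.
F-7 = F, A♭, C, E♭.
Shared: none.

none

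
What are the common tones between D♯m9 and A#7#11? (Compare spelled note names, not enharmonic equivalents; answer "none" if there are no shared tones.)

D♯m9 = D♯, F♯, A♯, C♯, E♯.
A#7#11 = A♯, C𝄪, E♯, G♯, D𝄪.
Shared: A♯, E♯.

A♯, E♯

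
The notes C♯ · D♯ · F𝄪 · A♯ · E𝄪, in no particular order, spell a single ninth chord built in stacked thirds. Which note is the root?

D♯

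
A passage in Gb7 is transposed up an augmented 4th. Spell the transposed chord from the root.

Gb up an augmented 4th → C. New chord: C dominant seventh.
- root: C
- major 3rd: E
- perfect 5th: G
- minor 7th: Bb

C, E, G, Bb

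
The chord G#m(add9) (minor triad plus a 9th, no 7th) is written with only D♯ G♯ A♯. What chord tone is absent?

The full G#m(add9) chord is G♯, B, D♯, A♯.
Comparing with the voicing, the minor 3rd (3rd) — B — is absent.

B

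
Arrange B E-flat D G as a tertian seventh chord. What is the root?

E-flat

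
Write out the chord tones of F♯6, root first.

F♯6 is a major sixth built on F#.
F# — root
A# — major 3rd
C# — perfect 5th
D# — major 6th

F#, A#, C#, D#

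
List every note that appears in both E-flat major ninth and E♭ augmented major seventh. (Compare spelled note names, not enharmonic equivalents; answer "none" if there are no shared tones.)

E♭, G, D

E-flat major ninth = E♭, G, B♭, D, F.
E♭ augmented major seventh = E♭, G, B, D.
Shared: E♭, G, D.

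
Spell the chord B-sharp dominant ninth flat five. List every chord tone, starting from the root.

B-sharp D-double-sharp F-sharp A-sharp C-double-sharp

Root B-sharp, quality dominant ninth flat five:
B-sharp — root
D-double-sharp — major 3rd
F-sharp — diminished 5th
A-sharp — minor 7th
C-double-sharp — major 9th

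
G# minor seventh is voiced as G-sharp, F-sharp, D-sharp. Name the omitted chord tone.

The full G# minor seventh chord is G-sharp, B, D-sharp, F-sharp.
Comparing with the voicing, the minor 3rd (3rd) — B — is absent.

B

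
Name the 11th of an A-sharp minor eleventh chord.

A-sharp minor eleventh is built on A#; its 11th is a perfect 11th above the root.
A fourth above A uses the letter D, and the perfect 11th above A# is D#.

D#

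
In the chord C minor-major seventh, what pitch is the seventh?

C minor-major seventh is built on C; its 7th is a major 7th above the root.
A seventh above C uses the letter B, and the major 7th above C is B.

B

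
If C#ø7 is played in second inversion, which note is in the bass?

G

C#ø7 = C#–E–G–B. Second inversion → fifth in the bass = G.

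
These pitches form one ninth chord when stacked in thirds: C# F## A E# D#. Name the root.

Stacking in thirds gives D# – F## – A – C# – E#, so D# is the root — D# dominant ninth flat five.

D#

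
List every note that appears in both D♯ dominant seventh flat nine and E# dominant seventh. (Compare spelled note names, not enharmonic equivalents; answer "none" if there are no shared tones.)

D-sharp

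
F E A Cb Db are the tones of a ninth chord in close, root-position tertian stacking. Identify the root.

Db

Stacking in thirds gives Db – F – A – Cb – E, so Db is the root — Db dominant seventh sharp nine sharp five.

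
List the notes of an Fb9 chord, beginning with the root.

Fb, Ab, Cb, Ebb, Gb

Fb9: dominant ninth on Fb.
Root: Fb
Major 3rd (3rd): Ab
Perfect 5th (5th): Cb
Minor 7th (7th): Ebb
Major 9th (9th): Gb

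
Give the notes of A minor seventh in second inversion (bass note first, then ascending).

A minor seventh = A–C–E–G; second inversion → fifth (E) lowest.

E  G  A  C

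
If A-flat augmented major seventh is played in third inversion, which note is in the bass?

A-flat augmented major seventh in root position is Ab–C–E–G.
Third inversion places the seventh in the bass, which is G.

G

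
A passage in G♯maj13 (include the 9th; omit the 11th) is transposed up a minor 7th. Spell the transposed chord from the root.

A minor 7th up from G♯ is F♯, so the new chord is F♯ major thirteenth.
- root: F♯
- major 3rd: A♯
- perfect 5th: C♯
- major 7th: E♯
- major 9th: G♯
- major 13th: D♯

F♯  A♯  C♯  E♯  G♯  D♯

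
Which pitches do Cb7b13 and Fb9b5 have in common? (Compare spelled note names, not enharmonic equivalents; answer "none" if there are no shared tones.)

Cb7b13: Cb Eb Gb Bbb Abb
Fb9b5: Fb Ab Cbb Ebb Gb
Common to both → Gb.

Gb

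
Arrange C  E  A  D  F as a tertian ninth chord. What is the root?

D

Stacking in thirds gives D – F – A – C – E, so D is the root — D minor ninth.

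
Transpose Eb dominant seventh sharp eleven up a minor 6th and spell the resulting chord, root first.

Transposed root: E-flat → C-flat (minor 6th up). So we spell C-flat dominant seventh sharp eleven:
- root: C-flat
- major 3rd: E-flat
- perfect 5th: G-flat
- minor 7th: B-double-flat
- augmented 11th: F

C-flat – E-flat – G-flat – B-double-flat – F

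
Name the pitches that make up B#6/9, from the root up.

B♯ – D𝄪 – F𝄪 – G𝄪 – C𝄪

Root B♯, quality six-nine:
Root: B♯
Major 3rd (3rd): D𝄪
Perfect 5th (5th): F𝄪
Major 6th (6th): G𝄪
Major 9th (9th): C𝄪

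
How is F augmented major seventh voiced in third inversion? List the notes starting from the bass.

In root position, F augmented major seventh is F–A–C♯–E.
Third inversion puts the seventh (E) in the bass.

E  F  A  C♯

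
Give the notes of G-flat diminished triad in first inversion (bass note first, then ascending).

Bbb  Dbb  Gb

G-flat diminished triad = Gb–Bbb–Dbb; first inversion → third (Bbb) lowest.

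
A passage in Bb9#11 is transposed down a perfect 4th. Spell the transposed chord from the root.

F  A  C  Eb  G  B

A perfect 4th down from Bb is F, so the new chord is F dominant ninth sharp eleven.
- root: F
- major 3rd: A
- perfect 5th: C
- minor 7th: Eb
- major 9th: G
- augmented 11th: B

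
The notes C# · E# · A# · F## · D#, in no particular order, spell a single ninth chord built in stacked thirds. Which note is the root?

D#

Arranged so that each adjacent pair is a third by letter name: D# – F## – A# – C# – E#.
The bottom of that stack, D#, is the root (this is D# dominant ninth).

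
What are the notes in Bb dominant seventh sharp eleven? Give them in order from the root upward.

Bb, D, F, Ab, E

Root Bb, quality dominant seventh sharp eleven:
Bb — root
D — major 3rd
F — perfect 5th
Ab — minor 7th
E — augmented 11th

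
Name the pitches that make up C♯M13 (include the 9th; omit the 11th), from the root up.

C♯M13: major thirteenth on C♯.
- root: C♯
- major 3rd: E♯
- perfect 5th: G♯
- major 7th: B♯
- major 9th: D♯
- major 13th: A♯

C♯ – E♯ – G♯ – B♯ – D♯ – A♯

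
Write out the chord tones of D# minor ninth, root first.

D♯  F♯  A♯  C♯  E♯

D# minor ninth: minor ninth on D♯.
- root: D♯
- minor 3rd: F♯
- perfect 5th: A♯
- minor 7th: C♯
- major 9th: E♯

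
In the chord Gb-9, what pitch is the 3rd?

Bbb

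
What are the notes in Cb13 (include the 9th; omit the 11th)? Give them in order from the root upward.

Cb13: dominant thirteenth on Cb.
Root: Cb
Major 3rd (3rd): Eb
Perfect 5th (5th): Gb
Minor 7th (7th): Bbb
Major 9th (9th): Db
Major 13th (13th): Ab

Cb Eb Gb Bbb Db Ab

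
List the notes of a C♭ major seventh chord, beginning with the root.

Cb, Eb, Gb, Bb

C♭ major seventh is a major seventh built on Cb.
Root: Cb
Major 3rd (3rd): Eb
Perfect 5th (5th): Gb
Major 7th (7th): Bb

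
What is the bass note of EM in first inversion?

EM in root position is E–G♯–B.
First inversion places the third in the bass, which is G♯.

G♯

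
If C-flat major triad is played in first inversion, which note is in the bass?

Eb

C-flat major triad = Cb–Eb–Gb. First inversion → third in the bass = Eb.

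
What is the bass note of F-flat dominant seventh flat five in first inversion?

A-flat

F-flat dominant seventh flat five in root position is F-flat–A-flat–C-double-flat–E-double-flat.
First inversion places the third in the bass, which is A-flat.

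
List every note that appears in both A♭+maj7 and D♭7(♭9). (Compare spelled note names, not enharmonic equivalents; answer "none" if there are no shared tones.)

A♭+maj7 = Ab, C, E, G.
D♭7(♭9) = Db, F, Ab, Cb, Ebb.
Shared: Ab.

Ab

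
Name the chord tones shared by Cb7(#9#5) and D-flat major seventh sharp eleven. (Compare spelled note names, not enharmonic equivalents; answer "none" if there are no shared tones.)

G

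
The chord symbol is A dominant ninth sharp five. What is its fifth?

Root of A dominant ninth sharp five = A. The 5th is an augmented 5th: A up an augmented 5th → E#.

E#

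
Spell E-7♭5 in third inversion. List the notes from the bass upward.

D  E  G  Bb

In root position, E-7♭5 is E–G–Bb–D.
Third inversion puts the seventh (D) in the bass.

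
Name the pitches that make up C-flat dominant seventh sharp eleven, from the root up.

C-flat, E-flat, G-flat, B-double-flat, F

Root C-flat, quality dominant seventh sharp eleven:
root → C-flat
3rd (major 3rd) → E-flat
5th (perfect 5th) → G-flat
7th (minor 7th) → B-double-flat
11th (augmented 11th) → F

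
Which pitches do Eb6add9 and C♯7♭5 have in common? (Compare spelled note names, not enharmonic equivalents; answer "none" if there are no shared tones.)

G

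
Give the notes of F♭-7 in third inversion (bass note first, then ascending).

F♭-7 = Fb–Abb–Cb–Ebb; third inversion → seventh (Ebb) lowest.

Ebb, Fb, Abb, Cb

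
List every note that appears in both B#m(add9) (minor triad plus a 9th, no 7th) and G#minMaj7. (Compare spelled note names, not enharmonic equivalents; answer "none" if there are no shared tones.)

D#, F##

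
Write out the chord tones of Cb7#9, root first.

C♭, E♭, G♭, B𝄫, D

Cb7#9: dominant seventh sharp nine on C♭.
C♭ — root
E♭ — major 3rd
G♭ — perfect 5th
B𝄫 — minor 7th
D — augmented 9th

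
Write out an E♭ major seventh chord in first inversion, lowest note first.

G B-flat D E-flat

E♭ major seventh = E-flat–G–B-flat–D; first inversion → third (G) lowest.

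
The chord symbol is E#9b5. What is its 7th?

E#9b5 is built on E#; its 7th is a minor 7th above the root.
A seventh above E uses the letter D, and the minor 7th above E# is D#.

D#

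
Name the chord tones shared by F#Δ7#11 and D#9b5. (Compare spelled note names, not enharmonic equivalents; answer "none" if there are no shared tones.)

F#Δ7#11 = F#, A#, C#, E#, B#.
D#9b5 = D#, F##, A, C#, E#.
Shared: C#, E#.

C#, E#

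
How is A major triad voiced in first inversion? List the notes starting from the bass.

C-sharp – E – A

A major triad = A–C-sharp–E; first inversion → third (C-sharp) lowest.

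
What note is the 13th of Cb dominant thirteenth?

A♭

Cb dominant thirteenth is built on C♭; its 13th is a major 13th above the root.
A sixth above C uses the letter A, and the major 13th above C♭ is A♭.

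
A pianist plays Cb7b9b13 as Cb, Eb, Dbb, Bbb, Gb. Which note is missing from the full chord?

Cb7b9b13 = Cb, Eb, Gb, Bbb, Dbb, Abb. The voicing lacks the 13th (minor 13th), Abb.

Abb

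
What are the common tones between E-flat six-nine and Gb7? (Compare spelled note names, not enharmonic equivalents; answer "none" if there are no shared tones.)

B♭

E-flat six-nine = E♭, G, B♭, C, F.
Gb7 = G♭, B♭, D♭, F♭.
Shared: B♭.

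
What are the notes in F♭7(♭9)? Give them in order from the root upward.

Fb  Ab  Cb  Ebb  Gbb

Root Fb, quality dominant seventh flat nine:
- root: Fb
- major 3rd: Ab
- perfect 5th: Cb
- minor 7th: Ebb
- minor 9th: Gbb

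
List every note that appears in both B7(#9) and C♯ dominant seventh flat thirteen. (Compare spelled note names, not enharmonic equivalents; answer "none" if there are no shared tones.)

B7(#9): B D# F# A C##
C♯ dominant seventh flat thirteen: C# E# G# B A
Common to both → B, A.

B, A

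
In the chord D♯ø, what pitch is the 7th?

C#

D♯ø is built on D#; its 7th is a minor 7th above the root.
A seventh above D uses the letter C, and the minor 7th above D# is C#.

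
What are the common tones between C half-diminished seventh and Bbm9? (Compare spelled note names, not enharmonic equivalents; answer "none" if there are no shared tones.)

C  B♭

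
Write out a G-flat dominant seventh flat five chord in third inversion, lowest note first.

F-flat, G-flat, B-flat, D-double-flat

In root position, G-flat dominant seventh flat five is G-flat–B-flat–D-double-flat–F-flat.
Third inversion puts the seventh (F-flat) in the bass.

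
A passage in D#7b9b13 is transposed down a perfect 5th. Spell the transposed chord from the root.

A perfect 5th down from D♯ is G♯, so the new chord is G♯ dominant seventh flat nine flat thirteen.
G♯ — root
B♯ — major 3rd
D♯ — perfect 5th
F♯ — minor 7th
A — minor 9th
E — minor 13th

G♯  B♯  D♯  F♯  A  E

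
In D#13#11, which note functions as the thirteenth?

B#

Root of D#13#11 = D#. The 13th is a major 13th: D# up a major 13th → B#.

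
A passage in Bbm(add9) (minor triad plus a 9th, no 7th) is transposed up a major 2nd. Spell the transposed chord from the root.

Bb up a major 2nd → C. New chord: C minor added-ninth.
Root: C
Minor 3rd (3rd): Eb
Perfect 5th (5th): G
Major 9th (9th): D

C  Eb  G  D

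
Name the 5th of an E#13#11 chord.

B#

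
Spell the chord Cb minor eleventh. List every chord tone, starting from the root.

C-flat – E-double-flat – G-flat – B-double-flat – D-flat – F-flat

Root C-flat, quality minor eleventh:
C-flat — root
E-double-flat — minor 3rd
G-flat — perfect 5th
B-double-flat — minor 7th
D-flat — major 9th
F-flat — perfect 11th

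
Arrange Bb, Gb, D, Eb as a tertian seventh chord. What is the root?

Eb

Stacking in thirds gives Eb – Gb – Bb – D, so Eb is the root — Eb minor-major seventh.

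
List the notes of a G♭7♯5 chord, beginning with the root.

Gb  Bb  D  Fb

G♭7♯5 is an augmented seventh built on Gb.
Root: Gb
Major 3rd (3rd): Bb
Augmented 5th (5th): D
Minor 7th (7th): Fb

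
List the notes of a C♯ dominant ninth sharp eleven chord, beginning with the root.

C#, E#, G#, B, D#, F##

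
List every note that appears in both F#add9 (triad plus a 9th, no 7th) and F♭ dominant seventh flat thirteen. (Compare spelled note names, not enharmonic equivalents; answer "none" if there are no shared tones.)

none

F#add9: F# A# C# G#
F♭ dominant seventh flat thirteen: Fb Ab Cb Ebb Dbb
Common to both → none.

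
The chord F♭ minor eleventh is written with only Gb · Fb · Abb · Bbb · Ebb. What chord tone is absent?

Cb

The full F♭ minor eleventh chord is Fb, Abb, Cb, Ebb, Gb, Bbb.
Comparing with the voicing, the perfect 5th (5th) — Cb — is absent.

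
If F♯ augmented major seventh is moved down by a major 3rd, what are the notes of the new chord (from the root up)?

D, F#, A#, C#

Transposed root: F# → D (major 3rd down). So we spell D augmented major seventh:
root → D
3rd (major 3rd) → F#
5th (augmented 5th) → A#
7th (major 7th) → C#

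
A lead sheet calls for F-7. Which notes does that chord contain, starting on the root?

F – Ab – C – Eb

Root F, quality minor seventh:
- root: F
- minor 3rd: Ab
- perfect 5th: C
- minor 7th: Eb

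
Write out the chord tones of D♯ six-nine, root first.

Root D-sharp, quality six-nine:
Root: D-sharp
Major 3rd (3rd): F-double-sharp
Perfect 5th (5th): A-sharp
Major 6th (6th): B-sharp
Major 9th (9th): E-sharp

D-sharp F-double-sharp A-sharp B-sharp E-sharp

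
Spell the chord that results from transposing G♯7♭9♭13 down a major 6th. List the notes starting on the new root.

B  D#  F#  A  C  G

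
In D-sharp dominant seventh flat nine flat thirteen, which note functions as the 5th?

A#

D-sharp dominant seventh flat nine flat thirteen is built on D#; its 5th is a perfect 5th above the root.
A fifth above D uses the letter A, and the perfect 5th above D# is A#.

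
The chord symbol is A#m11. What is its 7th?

G#

Root of A#m11 = A#. The 7th is a minor 7th: A# up a minor 7th → G#.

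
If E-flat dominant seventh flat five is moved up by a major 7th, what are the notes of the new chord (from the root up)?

D F-sharp A-flat C

A major 7th up from E-flat is D, so the new chord is D dominant seventh flat five.
root → D
3rd (major 3rd) → F-sharp
5th (diminished 5th) → A-flat
7th (minor 7th) → C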